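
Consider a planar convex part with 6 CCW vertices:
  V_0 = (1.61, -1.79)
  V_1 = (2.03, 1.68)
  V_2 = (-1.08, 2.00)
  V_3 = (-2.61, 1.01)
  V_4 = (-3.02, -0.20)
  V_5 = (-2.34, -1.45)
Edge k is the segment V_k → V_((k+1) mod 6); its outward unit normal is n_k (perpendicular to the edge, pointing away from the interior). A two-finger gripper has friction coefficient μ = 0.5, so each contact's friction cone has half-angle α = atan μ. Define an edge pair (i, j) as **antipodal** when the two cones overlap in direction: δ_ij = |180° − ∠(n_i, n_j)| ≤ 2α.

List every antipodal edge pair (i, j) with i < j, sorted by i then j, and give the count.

α = atan 0.5 = 26.57°;  2α = 53.13°
n_0 = (+0.9928, -0.1202)
n_1 = (+0.1024, +0.9947)
n_2 = (-0.5433, +0.8396)
n_3 = (-0.9471, +0.3209)
n_4 = (-0.8784, -0.4779)
n_5 = (-0.0858, -0.9963)
  (0,1): δ = 88.97°  ·
  (0,2): δ = 50.19°  ✓
  (0,3): δ = 11.82°  ✓
  (0,4): δ = 35.45°  ✓
  (0,5): δ = 91.98°  ·
  (1,2): δ = 141.22°  ·
  (1,3): δ = 102.84°  ·
  (1,4): δ = 55.58°  ·
  (1,5): δ = 0.96°  ✓
  (2,3): δ = 141.62°  ·
  (2,4): δ = 94.36°  ·
  (2,5): δ = 37.82°  ✓
  (3,4): δ = 132.74°  ·
  (3,5): δ = 76.20°  ·
  (4,5): δ = 123.47°  ·
antipodal pairs: 5

count = 5; pairs: (0,2), (0,3), (0,4), (1,5), (2,5)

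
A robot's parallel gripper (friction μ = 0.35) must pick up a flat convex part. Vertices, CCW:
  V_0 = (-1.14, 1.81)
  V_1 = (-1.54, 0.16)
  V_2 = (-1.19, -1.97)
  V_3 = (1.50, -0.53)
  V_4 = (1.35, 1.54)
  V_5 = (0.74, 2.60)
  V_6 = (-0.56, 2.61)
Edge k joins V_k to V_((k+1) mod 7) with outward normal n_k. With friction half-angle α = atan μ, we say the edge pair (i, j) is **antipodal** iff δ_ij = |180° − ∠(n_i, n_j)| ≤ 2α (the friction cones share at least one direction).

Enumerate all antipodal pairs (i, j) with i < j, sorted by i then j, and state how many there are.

count = 5; pairs: (0,3), (1,3), (1,4), (2,5), (2,6)

α = atan 0.35 = 19.29°;  2α = 38.58°
n_0 = (-0.9719, +0.2356)
n_1 = (-0.9868, -0.1621)
n_2 = (+0.4719, -0.8816)
n_3 = (+0.9974, +0.0723)
n_4 = (+0.8667, +0.4988)
n_5 = (+0.0077, +1.0000)
n_6 = (-0.8096, +0.5870)
  (0,1): δ = 157.04°  ·
  (0,2): δ = 48.21°  ·
  (0,3): δ = 17.77°  ✓
  (0,4): δ = 43.55°  ·
  (0,5): δ = 103.19°  ·
  (0,6): δ = 157.68°  ·
  (1,2): δ = 71.17°  ·
  (1,3): δ = 5.19°  ✓
  (1,4): δ = 20.59°  ✓
  (1,5): δ = 80.23°  ·
  (1,6): δ = 134.73°  ·
  (2,3): δ = 114.02°  ·
  (2,4): δ = 88.24°  ·
  (2,5): δ = 28.60°  ✓
  (2,6): δ = 25.90°  ✓
  (3,4): δ = 154.23°  ·
  (3,5): δ = 94.59°  ·
  (3,6): δ = 40.09°  ·
  (4,5): δ = 120.36°  ·
  (4,6): δ = 65.86°  ·
  (5,6): δ = 125.50°  ·
antipodal pairs: 5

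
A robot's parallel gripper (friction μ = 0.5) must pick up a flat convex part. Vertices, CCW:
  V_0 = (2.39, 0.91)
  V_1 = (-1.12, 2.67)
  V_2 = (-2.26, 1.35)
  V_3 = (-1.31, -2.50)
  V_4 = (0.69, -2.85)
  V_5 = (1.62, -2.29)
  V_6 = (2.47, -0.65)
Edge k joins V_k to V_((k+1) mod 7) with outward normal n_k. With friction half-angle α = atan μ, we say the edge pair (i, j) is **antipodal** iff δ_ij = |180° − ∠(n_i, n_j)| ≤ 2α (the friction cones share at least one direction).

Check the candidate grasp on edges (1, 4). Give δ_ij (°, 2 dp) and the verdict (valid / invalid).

α = atan 0.5 = 26.57°;  2α = 53.13°
edge 1: e_1 = (-1.14, -1.32);  n_1 = (-0.7568, +0.6536)
edge 4: e_4 = (+0.93, +0.56);  n_4 = (+0.5158, -0.8567)
∠(n_1, n_4) = 161.87°
δ = |180° − 161.87°| = 18.13°
18.13° ≤ 2α = 53.13°  →  valid

δ = 18.13°, valid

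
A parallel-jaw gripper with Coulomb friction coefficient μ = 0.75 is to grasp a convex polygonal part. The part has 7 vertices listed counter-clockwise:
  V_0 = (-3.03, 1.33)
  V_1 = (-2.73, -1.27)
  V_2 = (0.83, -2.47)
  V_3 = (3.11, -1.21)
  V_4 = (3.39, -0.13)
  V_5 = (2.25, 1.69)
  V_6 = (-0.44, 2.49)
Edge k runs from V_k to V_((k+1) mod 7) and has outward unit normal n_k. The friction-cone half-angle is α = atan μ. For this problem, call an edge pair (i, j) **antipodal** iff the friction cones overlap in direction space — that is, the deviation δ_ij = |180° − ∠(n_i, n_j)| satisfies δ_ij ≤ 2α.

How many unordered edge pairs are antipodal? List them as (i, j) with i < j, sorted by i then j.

α = atan 0.75 = 36.87°;  2α = 73.74°
n_0 = (-0.9934, -0.1146)
n_1 = (-0.3194, -0.9476)
n_2 = (+0.4837, -0.8752)
n_3 = (+0.9680, -0.2510)
n_4 = (+0.8475, +0.5308)
n_5 = (+0.2851, +0.9585)
n_6 = (-0.4088, +0.9126)
  (0,1): δ = 115.21°  ·
  (0,2): δ = 67.66°  ✓
  (0,3): δ = 21.12°  ✓
  (0,4): δ = 25.48°  ✓
  (0,5): δ = 66.86°  ✓
  (0,6): δ = 107.54°  ·
  (1,2): δ = 132.45°  ·
  (1,3): δ = 85.91°  ·
  (1,4): δ = 39.31°  ✓
  (1,5): δ = 2.07°  ✓
  (1,6): δ = 42.75°  ✓
  (2,3): δ = 133.46°  ·
  (2,4): δ = 86.86°  ·
  (2,5): δ = 45.49°  ✓
  (2,6): δ = 4.80°  ✓
  (3,4): δ = 133.40°  ·
  (3,5): δ = 92.03°  ·
  (3,6): δ = 51.34°  ✓
  (4,5): δ = 138.62°  ·
  (4,6): δ = 97.94°  ·
  (5,6): δ = 139.31°  ·
antipodal pairs: 10

count = 10; pairs: (0,2), (0,3), (0,4), (0,5), (1,4), (1,5), (1,6), (2,5), (2,6), (3,6)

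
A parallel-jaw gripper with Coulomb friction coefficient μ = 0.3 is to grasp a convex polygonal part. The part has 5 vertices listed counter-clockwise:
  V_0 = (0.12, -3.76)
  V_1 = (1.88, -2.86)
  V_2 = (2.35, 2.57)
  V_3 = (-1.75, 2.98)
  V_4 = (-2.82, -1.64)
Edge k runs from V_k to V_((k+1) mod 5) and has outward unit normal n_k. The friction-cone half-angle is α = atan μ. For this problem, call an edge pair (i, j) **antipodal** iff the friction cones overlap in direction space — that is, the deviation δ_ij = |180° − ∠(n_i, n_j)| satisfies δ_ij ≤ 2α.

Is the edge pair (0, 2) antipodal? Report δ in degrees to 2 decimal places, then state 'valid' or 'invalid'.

δ = 32.79°, valid

α = atan 0.3 = 16.70°;  2α = 33.40°
edge 0: e_0 = (+1.76, +0.90);  n_0 = (+0.4553, -0.8903)
edge 2: e_2 = (-4.10, +0.41);  n_2 = (+0.0995, +0.9950)
∠(n_0, n_2) = 147.21°
δ = |180° − 147.21°| = 32.79°
32.79° ≤ 2α = 33.40°  →  valid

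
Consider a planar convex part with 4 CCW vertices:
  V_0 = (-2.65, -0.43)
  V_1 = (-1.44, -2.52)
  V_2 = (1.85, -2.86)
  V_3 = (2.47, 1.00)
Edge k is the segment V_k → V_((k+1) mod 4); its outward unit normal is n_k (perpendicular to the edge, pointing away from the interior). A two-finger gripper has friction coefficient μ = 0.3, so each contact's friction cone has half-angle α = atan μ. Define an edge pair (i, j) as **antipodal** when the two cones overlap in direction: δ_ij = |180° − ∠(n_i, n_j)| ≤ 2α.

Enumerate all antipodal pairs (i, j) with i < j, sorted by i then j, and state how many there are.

count = 1; pairs: (1,3)

α = atan 0.3 = 16.70°;  2α = 33.40°
n_0 = (-0.8654, -0.5010)
n_1 = (-0.1028, -0.9947)
n_2 = (+0.9873, -0.1586)
n_3 = (-0.2690, +0.9631)
  (0,1): δ = 125.97°  ·
  (0,2): δ = 39.19°  ·
  (0,3): δ = 75.54°  ·
  (1,2): δ = 93.22°  ·
  (1,3): δ = 21.51°  ✓
  (2,3): δ = 65.27°  ·
antipodal pairs: 1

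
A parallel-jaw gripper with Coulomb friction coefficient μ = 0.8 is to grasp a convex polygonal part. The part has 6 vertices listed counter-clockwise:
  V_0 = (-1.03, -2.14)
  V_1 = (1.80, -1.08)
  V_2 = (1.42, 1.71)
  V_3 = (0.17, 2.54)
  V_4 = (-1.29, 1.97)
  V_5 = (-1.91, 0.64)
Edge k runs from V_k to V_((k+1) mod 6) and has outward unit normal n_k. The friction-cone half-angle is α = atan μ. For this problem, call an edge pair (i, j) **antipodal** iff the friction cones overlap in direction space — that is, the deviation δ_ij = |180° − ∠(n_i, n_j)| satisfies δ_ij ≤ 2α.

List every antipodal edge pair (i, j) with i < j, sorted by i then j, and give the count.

count = 7; pairs: (0,2), (0,3), (0,4), (1,3), (1,4), (1,5), (2,5)

α = atan 0.8 = 38.66°;  2α = 77.32°
n_0 = (+0.3508, -0.9365)
n_1 = (+0.9909, +0.1350)
n_2 = (+0.5532, +0.8331)
n_3 = (-0.3637, +0.9315)
n_4 = (-0.9064, +0.4225)
n_5 = (-0.9534, -0.3018)
  (0,1): δ = 102.78°  ·
  (0,2): δ = 54.12°  ✓
  (0,3): δ = 0.79°  ✓
  (0,4): δ = 44.47°  ✓
  (0,5): δ = 87.03°  ·
  (1,2): δ = 131.34°  ·
  (1,3): δ = 76.43°  ✓
  (1,4): δ = 32.75°  ✓
  (1,5): δ = 9.81°  ✓
  (2,3): δ = 125.09°  ·
  (2,4): δ = 81.41°  ·
  (2,5): δ = 38.85°  ✓
  (3,4): δ = 136.32°  ·
  (3,5): δ = 93.76°  ·
  (4,5): δ = 137.44°  ·
antipodal pairs: 7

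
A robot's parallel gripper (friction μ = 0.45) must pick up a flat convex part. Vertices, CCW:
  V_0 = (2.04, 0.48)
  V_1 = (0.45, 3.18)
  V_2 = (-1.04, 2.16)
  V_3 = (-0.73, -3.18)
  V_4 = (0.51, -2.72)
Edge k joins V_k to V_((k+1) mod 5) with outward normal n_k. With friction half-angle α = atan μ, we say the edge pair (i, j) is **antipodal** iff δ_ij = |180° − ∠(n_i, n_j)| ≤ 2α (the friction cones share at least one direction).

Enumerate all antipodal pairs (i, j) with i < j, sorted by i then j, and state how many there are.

count = 4; pairs: (0,2), (1,3), (1,4), (2,4)

α = atan 0.45 = 24.23°;  2α = 48.46°
n_0 = (+0.8617, +0.5074)
n_1 = (-0.5649, +0.8252)
n_2 = (-0.9983, -0.0580)
n_3 = (+0.3478, -0.9376)
n_4 = (+0.9022, -0.4314)
  (0,1): δ = 86.10°  ·
  (0,2): δ = 27.17°  ✓
  (0,3): δ = 79.86°  ·
  (0,4): δ = 123.95°  ·
  (1,2): δ = 121.07°  ·
  (1,3): δ = 14.04°  ✓
  (1,4): δ = 30.05°  ✓
  (2,3): δ = 72.97°  ·
  (2,4): δ = 28.88°  ✓
  (3,4): δ = 135.91°  ·
antipodal pairs: 4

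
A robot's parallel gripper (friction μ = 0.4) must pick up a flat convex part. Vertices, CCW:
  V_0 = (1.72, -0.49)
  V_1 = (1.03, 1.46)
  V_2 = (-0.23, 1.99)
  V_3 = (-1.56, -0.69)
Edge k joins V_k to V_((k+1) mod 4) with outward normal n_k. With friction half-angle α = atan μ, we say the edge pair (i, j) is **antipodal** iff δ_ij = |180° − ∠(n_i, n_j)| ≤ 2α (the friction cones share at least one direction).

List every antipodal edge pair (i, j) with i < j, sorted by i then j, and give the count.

count = 1; pairs: (1,3)

α = atan 0.4 = 21.80°;  2α = 43.60°
n_0 = (+0.9427, +0.3336)
n_1 = (+0.3877, +0.9218)
n_2 = (-0.8958, +0.4445)
n_3 = (+0.0609, -0.9981)
  (0,1): δ = 132.30°  ·
  (0,2): δ = 45.88°  ·
  (0,3): δ = 74.00°  ·
  (1,2): δ = 93.58°  ·
  (1,3): δ = 26.30°  ✓
  (2,3): δ = 60.12°  ·
antipodal pairs: 1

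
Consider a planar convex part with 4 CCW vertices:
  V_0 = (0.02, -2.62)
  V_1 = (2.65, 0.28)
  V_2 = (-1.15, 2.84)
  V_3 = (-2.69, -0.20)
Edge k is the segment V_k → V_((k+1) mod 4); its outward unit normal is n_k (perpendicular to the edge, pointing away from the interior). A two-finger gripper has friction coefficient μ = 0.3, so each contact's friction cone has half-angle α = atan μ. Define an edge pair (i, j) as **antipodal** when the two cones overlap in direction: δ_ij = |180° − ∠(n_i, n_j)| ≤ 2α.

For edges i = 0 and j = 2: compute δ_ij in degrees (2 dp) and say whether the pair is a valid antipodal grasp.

δ = 15.34°, valid

α = atan 0.3 = 16.70°;  2α = 33.40°
edge 0: e_0 = (+2.63, +2.90);  n_0 = (+0.7407, -0.6718)
edge 2: e_2 = (-1.54, -3.04);  n_2 = (-0.8921, +0.4519)
∠(n_0, n_2) = 164.66°
δ = |180° − 164.66°| = 15.34°
15.34° ≤ 2α = 33.40°  →  valid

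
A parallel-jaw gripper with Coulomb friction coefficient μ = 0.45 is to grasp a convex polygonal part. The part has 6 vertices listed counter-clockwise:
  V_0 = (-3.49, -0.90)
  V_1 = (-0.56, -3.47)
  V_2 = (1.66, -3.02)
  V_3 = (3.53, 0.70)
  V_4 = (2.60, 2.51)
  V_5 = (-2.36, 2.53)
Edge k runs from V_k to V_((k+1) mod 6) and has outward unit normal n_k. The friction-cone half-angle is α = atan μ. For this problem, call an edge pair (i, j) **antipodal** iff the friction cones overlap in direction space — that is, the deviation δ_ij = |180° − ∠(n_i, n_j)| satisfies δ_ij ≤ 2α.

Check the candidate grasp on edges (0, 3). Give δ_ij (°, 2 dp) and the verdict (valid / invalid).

α = atan 0.45 = 24.23°;  2α = 48.46°
edge 0: e_0 = (+2.93, -2.57);  n_0 = (-0.6594, -0.7518)
edge 3: e_3 = (-0.93, +1.81);  n_3 = (+0.8895, +0.4570)
∠(n_0, n_3) = 158.45°
δ = |180° − 158.45°| = 21.55°
21.55° ≤ 2α = 48.46°  →  valid

δ = 21.55°, valid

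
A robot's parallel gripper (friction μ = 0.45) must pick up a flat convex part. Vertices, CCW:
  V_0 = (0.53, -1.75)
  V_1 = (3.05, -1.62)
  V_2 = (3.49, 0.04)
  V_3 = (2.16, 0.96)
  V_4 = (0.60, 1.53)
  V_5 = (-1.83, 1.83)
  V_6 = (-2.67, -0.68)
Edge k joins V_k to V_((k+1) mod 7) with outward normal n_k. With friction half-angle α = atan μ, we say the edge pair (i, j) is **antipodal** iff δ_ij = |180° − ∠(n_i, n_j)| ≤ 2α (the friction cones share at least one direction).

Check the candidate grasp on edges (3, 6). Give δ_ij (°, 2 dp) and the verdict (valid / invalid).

α = atan 0.45 = 24.23°;  2α = 48.46°
edge 3: e_3 = (-1.56, +0.57);  n_3 = (+0.3432, +0.9393)
edge 6: e_6 = (+3.20, -1.07);  n_6 = (-0.3171, -0.9484)
∠(n_3, n_6) = 178.42°
δ = |180° − 178.42°| = 1.58°
1.58° ≤ 2α = 48.46°  →  valid

δ = 1.58°, valid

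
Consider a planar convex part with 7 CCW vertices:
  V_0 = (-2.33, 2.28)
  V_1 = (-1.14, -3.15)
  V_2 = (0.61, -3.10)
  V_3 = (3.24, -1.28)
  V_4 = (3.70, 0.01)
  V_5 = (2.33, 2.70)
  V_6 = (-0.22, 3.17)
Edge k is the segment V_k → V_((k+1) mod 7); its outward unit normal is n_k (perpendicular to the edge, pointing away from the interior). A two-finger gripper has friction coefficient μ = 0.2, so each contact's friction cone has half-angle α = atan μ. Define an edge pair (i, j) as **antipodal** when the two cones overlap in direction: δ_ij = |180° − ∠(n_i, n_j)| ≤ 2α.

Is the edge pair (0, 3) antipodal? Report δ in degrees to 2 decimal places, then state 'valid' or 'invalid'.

δ = 31.99°, invalid

α = atan 0.2 = 11.31°;  2α = 22.62°
edge 0: e_0 = (+1.19, -5.43);  n_0 = (-0.9768, -0.2141)
edge 3: e_3 = (+0.46, +1.29);  n_3 = (+0.9419, -0.3359)
∠(n_0, n_3) = 148.01°
δ = |180° − 148.01°| = 31.99°
31.99° > 2α = 22.62°  →  invalid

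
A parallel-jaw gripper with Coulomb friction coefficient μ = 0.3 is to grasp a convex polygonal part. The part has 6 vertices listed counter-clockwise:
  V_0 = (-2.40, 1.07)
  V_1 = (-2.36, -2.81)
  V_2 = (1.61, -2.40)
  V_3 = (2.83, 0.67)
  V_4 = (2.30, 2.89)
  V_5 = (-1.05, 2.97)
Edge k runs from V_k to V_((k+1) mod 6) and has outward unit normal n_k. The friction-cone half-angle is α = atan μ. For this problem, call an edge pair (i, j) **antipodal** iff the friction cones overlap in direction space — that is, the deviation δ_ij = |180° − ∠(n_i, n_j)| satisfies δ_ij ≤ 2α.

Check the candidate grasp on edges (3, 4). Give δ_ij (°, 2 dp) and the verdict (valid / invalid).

α = atan 0.3 = 16.70°;  2α = 33.40°
edge 3: e_3 = (-0.53, +2.22);  n_3 = (+0.9727, +0.2322)
edge 4: e_4 = (-3.35, +0.08);  n_4 = (+0.0239, +0.9997)
∠(n_3, n_4) = 75.20°
δ = |180° − 75.20°| = 104.80°
104.80° > 2α = 33.40°  →  invalid

δ = 104.80°, invalid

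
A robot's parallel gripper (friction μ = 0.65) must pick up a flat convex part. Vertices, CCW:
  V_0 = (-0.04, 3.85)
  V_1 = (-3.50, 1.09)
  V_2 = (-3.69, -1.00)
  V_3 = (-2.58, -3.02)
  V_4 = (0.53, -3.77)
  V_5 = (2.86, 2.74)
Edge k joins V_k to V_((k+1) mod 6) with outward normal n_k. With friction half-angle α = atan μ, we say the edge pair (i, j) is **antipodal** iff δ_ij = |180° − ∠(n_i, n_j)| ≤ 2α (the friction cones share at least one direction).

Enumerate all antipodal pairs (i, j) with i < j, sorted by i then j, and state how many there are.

count = 6; pairs: (0,3), (0,4), (1,4), (2,4), (2,5), (3,5)

α = atan 0.65 = 33.02°;  2α = 66.05°
n_0 = (-0.6236, +0.7817)
n_1 = (-0.9959, +0.0905)
n_2 = (-0.8764, -0.4816)
n_3 = (-0.2344, -0.9721)
n_4 = (+0.9415, -0.3370)
n_5 = (+0.3575, +0.9339)
  (0,1): δ = 133.77°  ·
  (0,2): δ = 99.79°  ·
  (0,3): δ = 52.14°  ✓
  (0,4): δ = 31.73°  ✓
  (0,5): δ = 120.48°  ·
  (1,2): δ = 146.02°  ·
  (1,3): δ = 98.36°  ·
  (1,4): δ = 14.50°  ✓
  (1,5): δ = 74.25°  ·
  (2,3): δ = 132.35°  ·
  (2,4): δ = 48.48°  ✓
  (2,5): δ = 40.27°  ✓
  (3,4): δ = 96.13°  ·
  (3,5): δ = 7.39°  ✓
  (4,5): δ = 91.25°  ·
antipodal pairs: 6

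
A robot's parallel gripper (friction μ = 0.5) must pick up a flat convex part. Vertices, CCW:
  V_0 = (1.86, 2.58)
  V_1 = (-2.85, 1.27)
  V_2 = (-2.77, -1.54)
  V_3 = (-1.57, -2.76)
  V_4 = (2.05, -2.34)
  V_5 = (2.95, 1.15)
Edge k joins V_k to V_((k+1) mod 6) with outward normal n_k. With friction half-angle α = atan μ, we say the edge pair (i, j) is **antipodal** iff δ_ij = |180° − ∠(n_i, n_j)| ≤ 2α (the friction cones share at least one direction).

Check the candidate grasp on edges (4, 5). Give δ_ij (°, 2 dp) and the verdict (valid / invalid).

α = atan 0.5 = 26.57°;  2α = 53.13°
edge 4: e_4 = (+0.90, +3.49);  n_4 = (+0.9683, -0.2497)
edge 5: e_5 = (-1.09, +1.43);  n_5 = (+0.7953, +0.6062)
∠(n_4, n_5) = 51.78°
δ = |180° − 51.78°| = 128.22°
128.22° > 2α = 53.13°  →  invalid

δ = 128.22°, invalid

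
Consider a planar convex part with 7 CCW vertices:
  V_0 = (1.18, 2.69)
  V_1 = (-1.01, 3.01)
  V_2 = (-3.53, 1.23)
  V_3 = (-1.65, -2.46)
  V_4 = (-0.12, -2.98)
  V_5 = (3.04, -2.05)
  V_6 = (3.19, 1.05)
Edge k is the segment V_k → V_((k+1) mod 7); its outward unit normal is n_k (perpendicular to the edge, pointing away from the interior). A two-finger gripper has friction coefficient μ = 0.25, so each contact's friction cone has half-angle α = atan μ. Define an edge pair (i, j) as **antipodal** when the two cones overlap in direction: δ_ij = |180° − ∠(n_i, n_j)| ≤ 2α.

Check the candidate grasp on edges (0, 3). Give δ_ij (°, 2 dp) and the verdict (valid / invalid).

α = atan 0.25 = 14.04°;  2α = 28.07°
edge 0: e_0 = (-2.19, +0.32);  n_0 = (+0.1446, +0.9895)
edge 3: e_3 = (+1.53, -0.52);  n_3 = (-0.3218, -0.9468)
∠(n_0, n_3) = 169.54°
δ = |180° − 169.54°| = 10.46°
10.46° ≤ 2α = 28.07°  →  valid

δ = 10.46°, valid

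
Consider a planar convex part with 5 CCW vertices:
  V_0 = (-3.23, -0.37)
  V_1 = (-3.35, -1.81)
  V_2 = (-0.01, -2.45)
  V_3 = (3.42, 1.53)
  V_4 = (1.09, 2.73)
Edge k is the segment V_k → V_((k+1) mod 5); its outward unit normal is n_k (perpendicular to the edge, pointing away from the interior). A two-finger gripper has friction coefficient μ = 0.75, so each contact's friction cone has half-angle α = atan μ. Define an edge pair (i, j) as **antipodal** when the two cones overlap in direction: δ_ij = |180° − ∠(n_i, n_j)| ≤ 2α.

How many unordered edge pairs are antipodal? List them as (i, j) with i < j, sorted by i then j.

α = atan 0.75 = 36.87°;  2α = 73.74°
n_0 = (-0.9965, +0.0830)
n_1 = (-0.1882, -0.9821)
n_2 = (+0.7575, -0.6528)
n_3 = (+0.4579, +0.8890)
n_4 = (-0.5830, +0.8125)
  (0,1): δ = 96.08°  ·
  (0,2): δ = 35.99°  ✓
  (0,3): δ = 67.51°  ✓
  (0,4): δ = 130.43°  ·
  (1,2): δ = 119.91°  ·
  (1,3): δ = 16.40°  ✓
  (1,4): δ = 46.51°  ✓
  (2,3): δ = 76.49°  ·
  (2,4): δ = 13.58°  ✓
  (3,4): δ = 117.09°  ·
antipodal pairs: 5

count = 5; pairs: (0,2), (0,3), (1,3), (1,4), (2,4)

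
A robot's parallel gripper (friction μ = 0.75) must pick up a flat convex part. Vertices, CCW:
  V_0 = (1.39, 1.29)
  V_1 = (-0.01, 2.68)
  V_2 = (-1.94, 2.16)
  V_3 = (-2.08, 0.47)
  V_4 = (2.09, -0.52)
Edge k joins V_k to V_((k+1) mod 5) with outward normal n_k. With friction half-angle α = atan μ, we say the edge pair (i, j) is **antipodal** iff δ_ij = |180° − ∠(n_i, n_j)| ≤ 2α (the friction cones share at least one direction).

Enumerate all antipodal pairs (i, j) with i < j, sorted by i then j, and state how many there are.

α = atan 0.75 = 36.87°;  2α = 73.74°
n_0 = (+0.7046, +0.7096)
n_1 = (-0.2602, +0.9656)
n_2 = (-0.9966, +0.0826)
n_3 = (-0.2310, -0.9730)
n_4 = (+0.9327, +0.3607)
  (0,1): δ = 120.13°  ·
  (0,2): δ = 49.94°  ✓
  (0,3): δ = 31.44°  ✓
  (0,4): δ = 155.94°  ·
  (1,2): δ = 109.81°  ·
  (1,3): δ = 28.43°  ✓
  (1,4): δ = 96.06°  ·
  (2,3): δ = 98.62°  ·
  (2,4): δ = 25.88°  ✓
  (3,4): δ = 55.50°  ✓
antipodal pairs: 5

count = 5; pairs: (0,2), (0,3), (1,3), (2,4), (3,4)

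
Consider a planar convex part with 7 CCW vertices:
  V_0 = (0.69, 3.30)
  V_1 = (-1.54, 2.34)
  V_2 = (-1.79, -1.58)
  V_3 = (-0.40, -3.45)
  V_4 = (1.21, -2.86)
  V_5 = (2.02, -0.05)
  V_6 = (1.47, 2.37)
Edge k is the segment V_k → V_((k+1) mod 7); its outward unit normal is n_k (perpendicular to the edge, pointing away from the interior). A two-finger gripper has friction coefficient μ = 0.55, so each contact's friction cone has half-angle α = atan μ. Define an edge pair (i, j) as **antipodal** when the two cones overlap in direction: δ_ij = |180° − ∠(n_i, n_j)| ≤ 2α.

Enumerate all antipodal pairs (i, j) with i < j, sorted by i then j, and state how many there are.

α = atan 0.55 = 28.81°;  2α = 57.62°
n_0 = (-0.3954, +0.9185)
n_1 = (-0.9980, +0.0636)
n_2 = (-0.8026, -0.5966)
n_3 = (+0.3441, -0.9389)
n_4 = (+0.9609, -0.2770)
n_5 = (+0.9751, +0.2216)
n_6 = (+0.7662, +0.6426)
  (0,1): δ = 116.94°  ·
  (0,2): δ = 76.67°  ·
  (0,3): δ = 3.17°  ✓
  (0,4): δ = 50.63°  ✓
  (0,5): δ = 79.51°  ·
  (0,6): δ = 106.70°  ·
  (1,2): δ = 139.73°  ·
  (1,3): δ = 66.23°  ·
  (1,4): δ = 12.43°  ✓
  (1,5): δ = 16.45°  ✓
  (1,6): δ = 43.64°  ✓
  (2,3): δ = 106.50°  ·
  (2,4): δ = 52.70°  ✓
  (2,5): δ = 23.82°  ✓
  (2,6): δ = 3.36°  ✓
  (3,4): δ = 126.21°  ·
  (3,5): δ = 97.32°  ·
  (3,6): δ = 70.14°  ·
  (4,5): δ = 151.12°  ·
  (4,6): δ = 123.93°  ·
  (5,6): δ = 152.82°  ·
antipodal pairs: 8

count = 8; pairs: (0,3), (0,4), (1,4), (1,5), (1,6), (2,4), (2,5), (2,6)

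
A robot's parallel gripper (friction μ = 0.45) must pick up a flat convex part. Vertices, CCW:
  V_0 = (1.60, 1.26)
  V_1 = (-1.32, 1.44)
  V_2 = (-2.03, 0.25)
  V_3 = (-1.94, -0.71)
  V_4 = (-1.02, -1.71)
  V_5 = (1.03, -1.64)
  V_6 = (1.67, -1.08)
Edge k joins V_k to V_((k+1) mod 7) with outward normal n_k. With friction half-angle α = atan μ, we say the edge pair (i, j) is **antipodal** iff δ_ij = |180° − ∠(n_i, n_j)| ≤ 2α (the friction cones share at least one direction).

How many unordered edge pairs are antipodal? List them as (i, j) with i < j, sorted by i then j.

count = 7; pairs: (0,3), (0,4), (0,5), (1,5), (1,6), (2,6), (3,6)

α = atan 0.45 = 24.23°;  2α = 48.46°
n_0 = (+0.0615, +0.9981)
n_1 = (-0.8588, +0.5124)
n_2 = (-0.9956, -0.0933)
n_3 = (-0.7359, -0.6771)
n_4 = (+0.0341, -0.9994)
n_5 = (+0.6585, -0.7526)
n_6 = (+0.9996, +0.0299)
  (0,1): δ = 117.29°  ·
  (0,2): δ = 81.12°  ·
  (0,3): δ = 43.86°  ✓
  (0,4): δ = 5.48°  ✓
  (0,5): δ = 44.71°  ✓
  (0,6): δ = 95.24°  ·
  (1,2): δ = 143.82°  ·
  (1,3): δ = 106.56°  ·
  (1,4): δ = 57.22°  ·
  (1,5): δ = 17.99°  ✓
  (1,6): δ = 32.54°  ✓
  (2,3): δ = 142.74°  ·
  (2,4): δ = 93.40°  ·
  (2,5): δ = 54.17°  ·
  (2,6): δ = 3.64°  ✓
  (3,4): δ = 130.66°  ·
  (3,5): δ = 91.43°  ·
  (3,6): δ = 40.90°  ✓
  (4,5): δ = 140.77°  ·
  (4,6): δ = 90.24°  ·
  (5,6): δ = 129.47°  ·
antipodal pairs: 7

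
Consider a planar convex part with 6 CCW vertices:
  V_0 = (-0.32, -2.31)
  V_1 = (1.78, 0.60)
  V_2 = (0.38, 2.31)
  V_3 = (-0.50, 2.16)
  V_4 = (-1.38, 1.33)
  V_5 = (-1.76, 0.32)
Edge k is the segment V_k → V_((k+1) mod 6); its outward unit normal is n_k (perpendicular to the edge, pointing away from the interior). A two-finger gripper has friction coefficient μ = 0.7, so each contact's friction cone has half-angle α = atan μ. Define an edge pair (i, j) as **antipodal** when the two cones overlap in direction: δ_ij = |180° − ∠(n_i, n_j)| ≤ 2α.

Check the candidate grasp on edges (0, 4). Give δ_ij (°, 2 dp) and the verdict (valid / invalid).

δ = 15.20°, valid

α = atan 0.7 = 34.99°;  2α = 69.98°
edge 0: e_0 = (+2.10, +2.91);  n_0 = (+0.8109, -0.5852)
edge 4: e_4 = (-0.38, -1.01);  n_4 = (-0.9359, +0.3521)
∠(n_0, n_4) = 164.80°
δ = |180° − 164.80°| = 15.20°
15.20° ≤ 2α = 69.98°  →  valid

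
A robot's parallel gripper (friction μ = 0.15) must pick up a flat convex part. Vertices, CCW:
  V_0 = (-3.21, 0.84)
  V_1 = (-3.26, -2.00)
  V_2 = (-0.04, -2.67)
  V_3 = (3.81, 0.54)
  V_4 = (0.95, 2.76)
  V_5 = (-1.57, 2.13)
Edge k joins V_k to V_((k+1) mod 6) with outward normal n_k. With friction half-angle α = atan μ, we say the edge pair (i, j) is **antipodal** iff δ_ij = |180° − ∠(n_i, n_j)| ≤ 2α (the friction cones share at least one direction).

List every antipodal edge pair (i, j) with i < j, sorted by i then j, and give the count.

count = 1; pairs: (2,5)

α = atan 0.15 = 8.53°;  2α = 17.06°
n_0 = (-0.9998, +0.0176)
n_1 = (-0.2037, -0.9790)
n_2 = (+0.6404, -0.7681)
n_3 = (+0.6132, +0.7899)
n_4 = (-0.2425, +0.9701)
n_5 = (-0.6182, +0.7860)
  (0,1): δ = 100.75°  ·
  (0,2): δ = 49.17°  ·
  (0,3): δ = 53.19°  ·
  (0,4): δ = 105.04°  ·
  (0,5): δ = 129.20°  ·
  (1,2): δ = 128.43°  ·
  (1,3): δ = 26.07°  ·
  (1,4): δ = 25.79°  ·
  (1,5): δ = 49.94°  ·
  (2,3): δ = 77.64°  ·
  (2,4): δ = 25.78°  ·
  (2,5): δ = 1.63°  ✓
  (3,4): δ = 128.14°  ·
  (3,5): δ = 103.99°  ·
  (4,5): δ = 155.85°  ·
antipodal pairs: 1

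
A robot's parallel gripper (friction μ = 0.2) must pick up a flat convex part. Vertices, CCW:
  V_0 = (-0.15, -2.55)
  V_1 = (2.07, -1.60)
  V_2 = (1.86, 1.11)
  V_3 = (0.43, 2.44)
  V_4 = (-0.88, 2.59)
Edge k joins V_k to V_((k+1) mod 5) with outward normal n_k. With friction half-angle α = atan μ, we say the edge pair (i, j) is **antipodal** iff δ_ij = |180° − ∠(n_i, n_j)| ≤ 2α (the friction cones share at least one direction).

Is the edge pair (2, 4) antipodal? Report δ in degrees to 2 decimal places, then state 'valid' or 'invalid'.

α = atan 0.2 = 11.31°;  2α = 22.62°
edge 2: e_2 = (-1.43, +1.33);  n_2 = (+0.6810, +0.7322)
edge 4: e_4 = (+0.73, -5.14);  n_4 = (-0.9901, -0.1406)
∠(n_2, n_4) = 141.01°
δ = |180° − 141.01°| = 38.99°
38.99° > 2α = 22.62°  →  invalid

δ = 38.99°, invalid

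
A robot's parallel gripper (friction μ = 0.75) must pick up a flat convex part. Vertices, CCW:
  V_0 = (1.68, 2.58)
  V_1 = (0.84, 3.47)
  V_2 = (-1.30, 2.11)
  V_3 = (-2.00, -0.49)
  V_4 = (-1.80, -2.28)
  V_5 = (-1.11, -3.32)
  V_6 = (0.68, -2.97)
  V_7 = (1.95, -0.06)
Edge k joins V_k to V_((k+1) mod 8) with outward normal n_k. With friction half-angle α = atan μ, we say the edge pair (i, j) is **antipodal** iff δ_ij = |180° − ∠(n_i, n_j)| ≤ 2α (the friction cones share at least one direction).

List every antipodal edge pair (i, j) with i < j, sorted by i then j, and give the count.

α = atan 0.75 = 36.87°;  2α = 73.74°
n_0 = (+0.7272, +0.6864)
n_1 = (-0.5364, +0.8440)
n_2 = (-0.9656, +0.2600)
n_3 = (-0.9938, -0.1110)
n_4 = (-0.8333, -0.5528)
n_5 = (+0.1919, -0.9814)
n_6 = (+0.9165, -0.4000)
n_7 = (+0.9948, +0.1017)
  (0,1): δ = 100.91°  ·
  (0,2): δ = 58.41°  ✓
  (0,3): δ = 36.97°  ✓
  (0,4): δ = 9.78°  ✓
  (0,5): δ = 57.72°  ✓
  (0,6): δ = 113.08°  ·
  (0,7): δ = 142.49°  ·
  (1,2): δ = 137.51°  ·
  (1,3): δ = 116.06°  ·
  (1,4): δ = 88.87°  ·
  (1,5): δ = 21.37°  ✓
  (1,6): δ = 33.99°  ✓
  (1,7): δ = 63.40°  ✓
  (2,3): δ = 158.56°  ·
  (2,4): δ = 131.37°  ·
  (2,5): δ = 63.87°  ✓
  (2,6): δ = 8.51°  ✓
  (2,7): δ = 20.91°  ✓
  (3,4): δ = 152.81°  ·
  (3,5): δ = 85.31°  ·
  (3,6): δ = 29.95°  ✓
  (3,7): δ = 0.54°  ✓
  (4,5): δ = 112.50°  ·
  (4,6): δ = 57.14°  ✓
  (4,7): δ = 27.72°  ✓
  (5,6): δ = 124.64°  ·
  (5,7): δ = 95.22°  ·
  (6,7): δ = 150.58°  ·
antipodal pairs: 14

count = 14; pairs: (0,2), (0,3), (0,4), (0,5), (1,5), (1,6), (1,7), (2,5), (2,6), (2,7), (3,6), (3,7), (4,6), (4,7)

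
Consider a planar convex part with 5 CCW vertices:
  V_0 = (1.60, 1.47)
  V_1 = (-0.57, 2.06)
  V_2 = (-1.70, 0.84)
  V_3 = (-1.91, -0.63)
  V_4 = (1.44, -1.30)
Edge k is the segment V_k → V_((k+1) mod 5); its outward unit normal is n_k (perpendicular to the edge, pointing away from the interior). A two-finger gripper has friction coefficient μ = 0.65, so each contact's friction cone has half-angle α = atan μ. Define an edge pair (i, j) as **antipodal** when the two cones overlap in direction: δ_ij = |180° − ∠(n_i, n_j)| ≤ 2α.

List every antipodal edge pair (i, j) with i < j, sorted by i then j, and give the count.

α = atan 0.65 = 33.02°;  2α = 66.05°
n_0 = (+0.2624, +0.9650)
n_1 = (-0.7336, +0.6795)
n_2 = (-0.9899, +0.1414)
n_3 = (-0.1961, -0.9806)
n_4 = (+0.9983, -0.0577)
  (0,1): δ = 117.60°  ·
  (0,2): δ = 82.92°  ·
  (0,3): δ = 3.90°  ✓
  (0,4): δ = 101.90°  ·
  (1,2): δ = 145.32°  ·
  (1,3): δ = 58.50°  ✓
  (1,4): δ = 39.50°  ✓
  (2,3): δ = 93.18°  ·
  (2,4): δ = 4.82°  ✓
  (3,4): δ = 82.00°  ·
antipodal pairs: 4

count = 4; pairs: (0,3), (1,3), (1,4), (2,4)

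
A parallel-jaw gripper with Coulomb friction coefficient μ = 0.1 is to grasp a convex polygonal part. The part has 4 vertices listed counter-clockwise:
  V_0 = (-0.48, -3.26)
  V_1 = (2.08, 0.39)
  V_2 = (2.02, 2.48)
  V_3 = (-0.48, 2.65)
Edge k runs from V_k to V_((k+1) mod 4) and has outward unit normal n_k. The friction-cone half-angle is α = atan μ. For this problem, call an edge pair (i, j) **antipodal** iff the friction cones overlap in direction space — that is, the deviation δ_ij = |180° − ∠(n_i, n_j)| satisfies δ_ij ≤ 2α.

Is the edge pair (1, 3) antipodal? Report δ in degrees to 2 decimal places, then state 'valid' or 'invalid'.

α = atan 0.1 = 5.71°;  2α = 11.42°
edge 1: e_1 = (-0.06, +2.09);  n_1 = (+0.9996, +0.0287)
edge 3: e_3 = (+0.00, -5.91);  n_3 = (-1.0000, -0.0000)
∠(n_1, n_3) = 178.36°
δ = |180° − 178.36°| = 1.64°
1.64° ≤ 2α = 11.42°  →  valid

δ = 1.64°, valid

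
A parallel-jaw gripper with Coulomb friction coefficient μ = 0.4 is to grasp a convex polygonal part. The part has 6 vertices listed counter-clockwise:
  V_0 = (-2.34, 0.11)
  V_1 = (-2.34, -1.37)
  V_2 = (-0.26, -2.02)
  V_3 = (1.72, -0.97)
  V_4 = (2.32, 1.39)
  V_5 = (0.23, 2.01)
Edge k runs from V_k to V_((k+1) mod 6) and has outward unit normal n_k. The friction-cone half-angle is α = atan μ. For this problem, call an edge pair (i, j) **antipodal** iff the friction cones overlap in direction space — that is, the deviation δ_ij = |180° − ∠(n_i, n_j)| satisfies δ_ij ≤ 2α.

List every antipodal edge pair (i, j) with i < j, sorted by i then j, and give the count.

count = 4; pairs: (0,3), (1,4), (2,5), (3,5)

α = atan 0.4 = 21.80°;  2α = 43.60°
n_0 = (-1.0000, -0.0000)
n_1 = (-0.2983, -0.9545)
n_2 = (+0.4685, -0.8835)
n_3 = (+0.9692, -0.2464)
n_4 = (+0.2844, +0.9587)
n_5 = (-0.5945, +0.8041)
  (0,1): δ = 107.35°  ·
  (0,2): δ = 62.06°  ·
  (0,3): δ = 14.26°  ✓
  (0,4): δ = 73.48°  ·
  (0,5): δ = 126.48°  ·
  (1,2): δ = 134.71°  ·
  (1,3): δ = 86.91°  ·
  (1,4): δ = 0.83°  ✓
  (1,5): δ = 53.83°  ·
  (2,3): δ = 132.20°  ·
  (2,4): δ = 44.46°  ·
  (2,5): δ = 8.54°  ✓
  (3,4): δ = 92.26°  ·
  (3,5): δ = 39.26°  ✓
  (4,5): δ = 127.00°  ·
antipodal pairs: 4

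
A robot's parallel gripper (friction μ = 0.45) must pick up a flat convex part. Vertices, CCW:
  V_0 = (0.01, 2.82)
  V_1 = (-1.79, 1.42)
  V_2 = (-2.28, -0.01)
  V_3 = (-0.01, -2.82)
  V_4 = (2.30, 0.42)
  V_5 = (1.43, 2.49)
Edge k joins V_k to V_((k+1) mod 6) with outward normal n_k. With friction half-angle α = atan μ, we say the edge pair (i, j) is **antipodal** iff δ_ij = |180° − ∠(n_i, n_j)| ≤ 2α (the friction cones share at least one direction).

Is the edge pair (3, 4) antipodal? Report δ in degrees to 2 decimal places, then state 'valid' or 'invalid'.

α = atan 0.45 = 24.23°;  2α = 48.46°
edge 3: e_3 = (+2.31, +3.24);  n_3 = (+0.8142, -0.5805)
edge 4: e_4 = (-0.87, +2.07);  n_4 = (+0.9219, +0.3875)
∠(n_3, n_4) = 58.28°
δ = |180° − 58.28°| = 121.72°
121.72° > 2α = 48.46°  →  invalid

δ = 121.72°, invalid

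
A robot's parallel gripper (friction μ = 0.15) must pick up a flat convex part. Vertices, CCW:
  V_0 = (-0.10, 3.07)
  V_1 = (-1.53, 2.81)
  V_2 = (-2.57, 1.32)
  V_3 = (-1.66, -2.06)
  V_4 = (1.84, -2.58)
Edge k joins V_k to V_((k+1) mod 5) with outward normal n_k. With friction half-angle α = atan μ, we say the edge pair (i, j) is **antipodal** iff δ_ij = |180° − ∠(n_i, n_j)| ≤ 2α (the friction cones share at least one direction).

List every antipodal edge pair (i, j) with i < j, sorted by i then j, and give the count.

α = atan 0.15 = 8.53°;  2α = 17.06°
n_0 = (-0.1789, +0.9839)
n_1 = (-0.8200, +0.5724)
n_2 = (-0.9656, -0.2600)
n_3 = (-0.1470, -0.9891)
n_4 = (+0.9458, +0.3248)
  (0,1): δ = 135.22°  ·
  (0,2): δ = 85.24°  ·
  (0,3): δ = 18.76°  ·
  (0,4): δ = 98.65°  ·
  (1,2): δ = 130.02°  ·
  (1,3): δ = 63.54°  ·
  (1,4): δ = 53.87°  ·
  (2,3): δ = 113.52°  ·
  (2,4): δ = 3.88°  ✓
  (3,4): δ = 62.60°  ·
antipodal pairs: 1

count = 1; pairs: (2,4)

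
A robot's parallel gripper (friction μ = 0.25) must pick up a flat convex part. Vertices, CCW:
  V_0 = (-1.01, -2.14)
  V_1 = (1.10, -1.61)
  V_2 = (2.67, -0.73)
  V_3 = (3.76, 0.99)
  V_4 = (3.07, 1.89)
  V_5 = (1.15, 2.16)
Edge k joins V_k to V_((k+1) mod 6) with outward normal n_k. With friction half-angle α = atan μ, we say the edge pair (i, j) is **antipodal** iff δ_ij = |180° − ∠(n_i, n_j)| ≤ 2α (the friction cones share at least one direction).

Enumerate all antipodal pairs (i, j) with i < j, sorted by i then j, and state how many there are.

α = atan 0.25 = 14.04°;  2α = 28.07°
n_0 = (+0.2436, -0.9699)
n_1 = (+0.4889, -0.8723)
n_2 = (+0.8447, -0.5353)
n_3 = (+0.7936, +0.6084)
n_4 = (+0.1393, +0.9903)
n_5 = (-0.8936, +0.4489)
  (0,1): δ = 164.83°  ·
  (0,2): δ = 136.46°  ·
  (0,3): δ = 66.62°  ·
  (0,4): δ = 22.10°  ✓
  (0,5): δ = 49.23°  ·
  (1,2): δ = 151.63°  ·
  (1,3): δ = 81.79°  ·
  (1,4): δ = 37.28°  ·
  (1,5): δ = 34.06°  ·
  (2,3): δ = 110.16°  ·
  (2,4): δ = 65.64°  ·
  (2,5): δ = 5.69°  ✓
  (3,4): δ = 135.48°  ·
  (3,5): δ = 64.15°  ·
  (4,5): δ = 108.67°  ·
antipodal pairs: 2

count = 2; pairs: (0,4), (2,5)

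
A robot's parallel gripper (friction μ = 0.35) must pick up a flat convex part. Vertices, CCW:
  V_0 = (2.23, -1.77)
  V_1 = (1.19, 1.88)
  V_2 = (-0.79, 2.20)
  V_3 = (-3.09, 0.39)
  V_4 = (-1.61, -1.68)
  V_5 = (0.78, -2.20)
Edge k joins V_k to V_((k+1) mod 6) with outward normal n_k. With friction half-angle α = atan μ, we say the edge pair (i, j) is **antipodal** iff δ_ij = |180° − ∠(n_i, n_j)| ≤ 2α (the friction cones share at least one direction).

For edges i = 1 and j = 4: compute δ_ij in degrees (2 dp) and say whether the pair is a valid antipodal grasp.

δ = 3.09°, valid

α = atan 0.35 = 19.29°;  2α = 38.58°
edge 1: e_1 = (-1.98, +0.32);  n_1 = (+0.1595, +0.9872)
edge 4: e_4 = (+2.39, -0.52);  n_4 = (-0.2126, -0.9771)
∠(n_1, n_4) = 176.91°
δ = |180° − 176.91°| = 3.09°
3.09° ≤ 2α = 38.58°  →  valid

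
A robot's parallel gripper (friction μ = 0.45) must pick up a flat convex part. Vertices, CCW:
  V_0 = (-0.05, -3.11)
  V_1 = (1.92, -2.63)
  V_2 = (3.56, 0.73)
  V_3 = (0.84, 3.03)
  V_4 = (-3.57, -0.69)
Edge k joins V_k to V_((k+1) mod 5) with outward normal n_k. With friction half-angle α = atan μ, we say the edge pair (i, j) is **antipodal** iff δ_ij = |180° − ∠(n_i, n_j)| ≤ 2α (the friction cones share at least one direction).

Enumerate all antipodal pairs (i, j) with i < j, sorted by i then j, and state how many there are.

α = atan 0.45 = 24.23°;  2α = 48.46°
n_0 = (+0.2367, -0.9716)
n_1 = (+0.8987, -0.4386)
n_2 = (+0.6457, +0.7636)
n_3 = (-0.6448, +0.7644)
n_4 = (-0.5665, -0.8240)
  (0,1): δ = 129.71°  ·
  (0,2): δ = 53.91°  ·
  (0,3): δ = 26.46°  ✓
  (0,4): δ = 131.80°  ·
  (1,2): δ = 104.20°  ·
  (1,3): δ = 23.83°  ✓
  (1,4): δ = 81.51°  ·
  (2,3): δ = 99.63°  ·
  (2,4): δ = 5.71°  ✓
  (3,4): δ = 74.66°  ·
antipodal pairs: 3

count = 3; pairs: (0,3), (1,3), (2,4)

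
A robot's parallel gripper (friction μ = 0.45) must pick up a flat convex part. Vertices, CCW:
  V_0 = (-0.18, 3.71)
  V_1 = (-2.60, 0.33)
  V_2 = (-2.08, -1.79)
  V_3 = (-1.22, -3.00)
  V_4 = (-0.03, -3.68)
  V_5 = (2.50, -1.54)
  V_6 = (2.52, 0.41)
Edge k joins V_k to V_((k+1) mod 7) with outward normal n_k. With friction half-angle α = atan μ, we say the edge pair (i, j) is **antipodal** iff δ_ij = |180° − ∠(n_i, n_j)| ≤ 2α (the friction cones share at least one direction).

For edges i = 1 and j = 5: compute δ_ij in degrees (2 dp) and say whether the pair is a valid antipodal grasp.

α = atan 0.45 = 24.23°;  2α = 48.46°
edge 1: e_1 = (+0.52, -2.12);  n_1 = (-0.9712, -0.2382)
edge 5: e_5 = (+0.02, +1.95);  n_5 = (+0.9999, -0.0103)
∠(n_1, n_5) = 165.63°
δ = |180° − 165.63°| = 14.37°
14.37° ≤ 2α = 48.46°  →  valid

δ = 14.37°, valid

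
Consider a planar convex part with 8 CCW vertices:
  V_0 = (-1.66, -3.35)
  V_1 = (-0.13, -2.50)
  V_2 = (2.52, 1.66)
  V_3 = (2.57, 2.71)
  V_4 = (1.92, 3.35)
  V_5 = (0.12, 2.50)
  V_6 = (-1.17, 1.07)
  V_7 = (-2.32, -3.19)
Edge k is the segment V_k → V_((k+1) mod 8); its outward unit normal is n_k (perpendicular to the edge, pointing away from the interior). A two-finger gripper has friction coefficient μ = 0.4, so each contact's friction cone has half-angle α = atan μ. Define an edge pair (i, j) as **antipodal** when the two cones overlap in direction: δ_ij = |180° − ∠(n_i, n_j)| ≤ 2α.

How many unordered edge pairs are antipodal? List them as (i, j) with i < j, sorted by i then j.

count = 9; pairs: (0,4), (0,5), (1,4), (1,5), (1,6), (2,5), (2,6), (3,7), (4,7)

α = atan 0.4 = 21.80°;  2α = 43.60°
n_0 = (+0.4856, -0.8742)
n_1 = (+0.8434, -0.5373)
n_2 = (+0.9989, -0.0476)
n_3 = (+0.7016, +0.7126)
n_4 = (-0.4270, +0.9042)
n_5 = (-0.7425, +0.6698)
n_6 = (-0.9654, +0.2606)
n_7 = (-0.2356, -0.9719)
  (0,1): δ = 151.55°  ·
  (0,2): δ = 121.78°  ·
  (0,3): δ = 73.61°  ·
  (0,4): δ = 3.78°  ✓
  (0,5): δ = 18.89°  ✓
  (0,6): δ = 45.84°  ·
  (0,7): δ = 137.32°  ·
  (1,2): δ = 150.23°  ·
  (1,3): δ = 102.06°  ·
  (1,4): δ = 32.22°  ✓
  (1,5): δ = 9.56°  ✓
  (1,6): δ = 17.39°  ✓
  (1,7): δ = 108.87°  ·
  (2,3): δ = 131.83°  ·
  (2,4): δ = 62.00°  ·
  (2,5): δ = 39.33°  ✓
  (2,6): δ = 12.38°  ✓
  (2,7): δ = 79.10°  ·
  (3,4): δ = 110.17°  ·
  (3,5): δ = 87.50°  ·
  (3,6): δ = 60.55°  ·
  (3,7): δ = 30.93°  ✓
  (4,5): δ = 157.33°  ·
  (4,6): δ = 130.38°  ·
  (4,7): δ = 38.90°  ✓
  (5,6): δ = 153.05°  ·
  (5,7): δ = 61.57°  ·
  (6,7): δ = 88.52°  ·
antipodal pairs: 9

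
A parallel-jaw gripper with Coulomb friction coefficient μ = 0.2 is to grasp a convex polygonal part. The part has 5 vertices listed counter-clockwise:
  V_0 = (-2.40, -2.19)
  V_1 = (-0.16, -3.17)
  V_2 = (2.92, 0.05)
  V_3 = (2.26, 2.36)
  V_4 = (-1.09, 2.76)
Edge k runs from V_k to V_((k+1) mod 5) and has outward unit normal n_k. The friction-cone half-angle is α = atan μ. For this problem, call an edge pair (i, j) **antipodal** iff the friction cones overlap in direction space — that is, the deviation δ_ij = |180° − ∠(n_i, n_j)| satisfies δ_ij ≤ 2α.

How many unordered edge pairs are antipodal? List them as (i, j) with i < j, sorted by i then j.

α = atan 0.2 = 11.31°;  2α = 22.62°
n_0 = (-0.4008, -0.9162)
n_1 = (+0.7226, -0.6912)
n_2 = (+0.9615, +0.2747)
n_3 = (+0.1186, +0.9929)
n_4 = (-0.9667, +0.2558)
  (0,1): δ = 110.10°  ·
  (0,2): δ = 50.43°  ·
  (0,3): δ = 16.82°  ✓
  (0,4): δ = 98.81°  ·
  (1,2): δ = 120.33°  ·
  (1,3): δ = 53.08°  ·
  (1,4): δ = 28.90°  ·
  (2,3): δ = 112.75°  ·
  (2,4): δ = 30.77°  ·
  (3,4): δ = 98.01°  ·
antipodal pairs: 1

count = 1; pairs: (0,3)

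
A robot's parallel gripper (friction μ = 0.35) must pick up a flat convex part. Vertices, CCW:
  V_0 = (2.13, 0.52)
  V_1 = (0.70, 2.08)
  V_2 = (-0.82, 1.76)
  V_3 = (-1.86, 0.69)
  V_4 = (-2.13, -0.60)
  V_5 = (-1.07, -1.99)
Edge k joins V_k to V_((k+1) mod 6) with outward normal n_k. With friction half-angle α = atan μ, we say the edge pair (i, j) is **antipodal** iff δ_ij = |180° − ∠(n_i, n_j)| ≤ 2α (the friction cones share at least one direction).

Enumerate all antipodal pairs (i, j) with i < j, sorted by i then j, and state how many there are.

α = atan 0.35 = 19.29°;  2α = 38.58°
n_0 = (+0.7372, +0.6757)
n_1 = (-0.2060, +0.9785)
n_2 = (-0.7171, +0.6970)
n_3 = (-0.9788, +0.2049)
n_4 = (-0.7952, -0.6064)
n_5 = (+0.6172, -0.7868)
  (0,1): δ = 120.62°  ·
  (0,2): δ = 86.70°  ·
  (0,3): δ = 54.33°  ·
  (0,4): δ = 5.18°  ✓
  (0,5): δ = 85.60°  ·
  (1,2): δ = 146.07°  ·
  (1,3): δ = 113.71°  ·
  (1,4): δ = 64.56°  ·
  (1,5): δ = 26.22°  ✓
  (2,3): δ = 147.64°  ·
  (2,4): δ = 98.49°  ·
  (2,5): δ = 7.70°  ✓
  (3,4): δ = 130.85°  ·
  (3,5): δ = 40.07°  ·
  (4,5): δ = 89.22°  ·
antipodal pairs: 3

count = 3; pairs: (0,4), (1,5), (2,5)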